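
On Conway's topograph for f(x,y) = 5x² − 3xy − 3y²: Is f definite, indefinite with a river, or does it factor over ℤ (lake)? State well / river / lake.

D = b²−4ac = (-3)² − 4·5·(-3) = 69
D > 0 non-square ⇒ indefinite ⇒ periodic river

river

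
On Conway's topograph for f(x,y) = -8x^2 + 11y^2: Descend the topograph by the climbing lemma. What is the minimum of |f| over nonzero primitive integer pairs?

descent: ρ → (11,0,-8)
descent: ρ → (-8,16,3)  [lands on river]
river: ρ → (3,14,-13)
river: ρ → (-13,12,4)
river: ρ → (4,12,-13)
river: ρ → (-13,14,3)
river: ρ → (3,16,-8)
closes: descent 2, river 6
min |a| on river = 3

3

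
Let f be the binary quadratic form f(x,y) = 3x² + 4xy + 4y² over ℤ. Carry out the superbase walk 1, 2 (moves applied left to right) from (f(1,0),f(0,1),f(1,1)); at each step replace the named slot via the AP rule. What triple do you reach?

start (3,4,11) = (f(1,0),f(0,1),f(1,1))
replace slot 1: 2·(4+11) − 3 = 27 → (27,4,11)
replace slot 2: 2·(27+11) − 4 = 72 → (27,72,11)

27,72,11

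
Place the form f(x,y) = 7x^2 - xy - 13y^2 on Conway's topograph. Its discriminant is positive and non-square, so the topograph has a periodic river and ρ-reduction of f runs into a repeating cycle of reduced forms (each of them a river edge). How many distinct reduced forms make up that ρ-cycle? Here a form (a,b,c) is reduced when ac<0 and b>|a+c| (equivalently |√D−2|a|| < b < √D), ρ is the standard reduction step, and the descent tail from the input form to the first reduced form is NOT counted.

D = 365, ⌊√D⌋ = 19
descent: ρ → (-13,1,7)
descent: ρ → (7,13,-7)  [lands on river]
river: ρ → (-7,15,5)
river: ρ → (5,15,-7)
river: ρ → (-7,13,7)
river: ρ → (7,15,-5)
river: ρ → (-5,15,7)
ρ-cycle length = 6 (tail of 2 descent steps not counted)

6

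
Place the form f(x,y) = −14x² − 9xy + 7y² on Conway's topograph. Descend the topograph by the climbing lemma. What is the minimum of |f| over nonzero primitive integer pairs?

descent: ρ → (7,9,-14)  [lands on river]
river: ρ → (-14,19,2)
river: ρ → (2,21,-4)
river: ρ → (-4,19,7)
closes: descent 1, river 4
min |a| on river = 2

2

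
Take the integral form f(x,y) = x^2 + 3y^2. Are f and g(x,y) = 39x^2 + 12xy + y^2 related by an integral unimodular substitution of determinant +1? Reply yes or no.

D₁ = -12, D₂ = -12
f: reduced (well bottom): (1,0,3) with a≤c, −a<b≤a
g: flip: (39,12,1)→(1,-12,39)
g: translate: b→0 (≡-12 mod 2), so (1,-12,39)→(1,0,3)
g: reduced (well bottom): (1,0,3) with a≤c, −a<b≤a
reduced forms (1, 0, 3) vs (1, 0, 3) ⇒ equivalent

yes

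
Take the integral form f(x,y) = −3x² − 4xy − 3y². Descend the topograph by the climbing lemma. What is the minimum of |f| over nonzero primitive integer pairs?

translate: b→-2 (≡4 mod 6), so (3,4,3)→(3,-2,2)
flip: (3,-2,2)→(2,2,3)
reduced (well bottom): (2,2,3) with a≤c, −a<b≤a
well minimum |f| = |-2| = 2 (negative-definite)

2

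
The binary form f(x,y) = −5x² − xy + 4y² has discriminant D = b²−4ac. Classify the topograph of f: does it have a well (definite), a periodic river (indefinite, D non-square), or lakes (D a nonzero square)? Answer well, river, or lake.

D = b²−4ac = (-1)² − 4·(-5)·4 = 81
D = 9² is a perfect square ⇒ form factors over ℤ ⇒ lakes

lake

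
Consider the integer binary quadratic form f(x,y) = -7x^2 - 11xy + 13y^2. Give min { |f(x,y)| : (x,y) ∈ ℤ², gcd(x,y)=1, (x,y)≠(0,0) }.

descent: ρ → (13,11,-7)  [lands on river]
river: ρ → (-7,17,7)
river: ρ → (7,11,-13)
river: ρ → (-13,15,5)
river: ρ → (5,15,-13)
river: ρ → (-13,11,7)
river: ρ → (7,17,-7)
river: ρ → (-7,11,13)
river: ρ → (13,15,-5)
river: ρ → (-5,15,13)
closes: descent 1, river 10
min |a| on river = 5

5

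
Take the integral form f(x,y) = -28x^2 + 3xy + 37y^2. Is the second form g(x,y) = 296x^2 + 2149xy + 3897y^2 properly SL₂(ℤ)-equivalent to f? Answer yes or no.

D₁ = 4153, D₂ = 4153
river cycle of f (length 146): (-28, 59, 6), (6, 61, -18), (-18, 47, 27), (27, 61, -4), (-4, 59, 42), (42, 25, -21), (-21, 59, 8), (8, 53, -42), (-42, 31, 19), (19, 45, -28), … (136 more)
river cycle of g (length 146): (-28, 59, 6), (6, 61, -18), (-18, 47, 27), (27, 61, -4), (-4, 59, 42), (42, 25, -21), (-21, 59, 8), (8, 53, -42), (-42, 31, 19), (19, 45, -28), … (136 more)
cycles coincide ⇒ equivalent

yes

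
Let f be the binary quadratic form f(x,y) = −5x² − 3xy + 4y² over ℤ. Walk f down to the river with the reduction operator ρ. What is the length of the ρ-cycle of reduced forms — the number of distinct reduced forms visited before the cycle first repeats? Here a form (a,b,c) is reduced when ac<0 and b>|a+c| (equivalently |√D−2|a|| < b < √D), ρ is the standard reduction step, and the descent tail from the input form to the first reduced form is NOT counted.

D = 89, ⌊√D⌋ = 9
descent: ρ → (4,3,-5)  [lands on river]
river: ρ → (-5,7,2)
river: ρ → (2,9,-1)
river: ρ → (-1,9,2)
river: ρ → (2,7,-5)
river: ρ → (-5,3,4)
river: ρ → (4,5,-4)
river: ρ → (-4,3,5)
river: ρ → (5,7,-2)
river: ρ → (-2,9,1)
river: ρ → (1,9,-2)
river: ρ → (-2,7,5)
river: ρ → (5,3,-4)
river: ρ → (-4,5,4)
ρ-cycle length = 14 (tail of 1 descent step not counted)

14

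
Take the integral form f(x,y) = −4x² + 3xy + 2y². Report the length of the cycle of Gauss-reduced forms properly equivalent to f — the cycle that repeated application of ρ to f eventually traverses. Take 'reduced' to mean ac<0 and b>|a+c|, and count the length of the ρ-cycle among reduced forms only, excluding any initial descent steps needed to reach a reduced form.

D = 41, ⌊√D⌋ = 6
river: ρ → (2,5,-2)
river: ρ → (-2,3,4)
river: ρ → (4,5,-1)
river: ρ → (-1,5,4)
river: ρ → (4,3,-2)
river: ρ → (-2,5,2)
river: ρ → (2,3,-4)
river: ρ → (-4,5,1)
river: ρ → (1,5,-4)
river: ρ → (-4,3,2)
ρ-cycle length = 10 (tail of 0 descent steps not counted)

10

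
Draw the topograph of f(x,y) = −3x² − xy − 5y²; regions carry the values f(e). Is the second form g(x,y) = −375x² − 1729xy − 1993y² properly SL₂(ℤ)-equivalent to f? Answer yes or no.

D₁ = -59, D₂ = -59
f is negative-definite; reduce −f:
−f: reduced (well bottom): (3,1,5) with a≤c, −a<b≤a
flip sign back: reduced form of f is (-3,-1,-5)
g is negative-definite; reduce −g:
−g: translate: b→229 (≡1729 mod 750), so (375,1729,1993)→(375,229,35)
−g: flip: (375,229,35)→(35,-229,375)
−g: translate: b→-19 (≡-229 mod 70), so (35,-229,375)→(35,-19,3)
−g: flip: (35,-19,3)→(3,19,35)
−g: translate: b→1 (≡19 mod 6), so (3,19,35)→(3,1,5)
−g: reduced (well bottom): (3,1,5) with a≤c, −a<b≤a
flip sign back: reduced form of g is (-3,-1,-5)
reduced forms (-3, -1, -5) vs (-3, -1, -5) ⇒ equivalent

yes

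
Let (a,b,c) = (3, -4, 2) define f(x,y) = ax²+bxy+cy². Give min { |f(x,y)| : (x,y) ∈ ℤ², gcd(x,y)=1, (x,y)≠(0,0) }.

translate: b→2 (≡-4 mod 6), so (3,-4,2)→(3,2,1)
flip: (3,2,1)→(1,-2,3)
translate: b→0 (≡-2 mod 2), so (1,-2,3)→(1,0,2)
reduced (well bottom): (1,0,2) with a≤c, −a<b≤a
well minimum = a = 1

1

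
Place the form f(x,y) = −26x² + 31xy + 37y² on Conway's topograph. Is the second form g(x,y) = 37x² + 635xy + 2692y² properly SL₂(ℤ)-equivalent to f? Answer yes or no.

D₁ = 4809, D₂ = 4809
river cycle of f (length 34): (37, 43, -20), (-20, 37, 43), (43, 49, -14), (-14, 63, 15), (15, 57, -26), (-26, 47, 25), (25, 53, -20), (-20, 67, 4), (4, 69, -3), (-3, 69, 4), … (24 more)
river cycle of g (length 34): (37, 43, -20), (-20, 37, 43), (43, 49, -14), (-14, 63, 15), (15, 57, -26), (-26, 47, 25), (25, 53, -20), (-20, 67, 4), (4, 69, -3), (-3, 69, 4), … (24 more)
cycles coincide ⇒ equivalent

yes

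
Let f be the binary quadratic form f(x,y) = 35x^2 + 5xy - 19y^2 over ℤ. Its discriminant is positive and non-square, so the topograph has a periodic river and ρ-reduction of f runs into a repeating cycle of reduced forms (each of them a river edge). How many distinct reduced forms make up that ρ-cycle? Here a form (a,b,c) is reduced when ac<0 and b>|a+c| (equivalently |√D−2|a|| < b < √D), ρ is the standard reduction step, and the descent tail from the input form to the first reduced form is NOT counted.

D = 2685, ⌊√D⌋ = 51
descent: ρ → (-19,33,21)  [lands on river]
river: ρ → (21,51,-1)
river: ρ → (-1,51,21)
river: ρ → (21,33,-19)
river: ρ → (-19,43,11)
river: ρ → (11,45,-15)
river: ρ → (-15,45,11)
river: ρ → (11,43,-19)
ρ-cycle length = 8 (tail of 1 descent step not counted)

8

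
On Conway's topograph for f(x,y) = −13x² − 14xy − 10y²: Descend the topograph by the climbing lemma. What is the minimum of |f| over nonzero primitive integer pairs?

translate: b→-12 (≡14 mod 26), so (13,14,10)→(13,-12,9)
flip: (13,-12,9)→(9,12,13)
translate: b→-6 (≡12 mod 18), so (9,12,13)→(9,-6,10)
reduced (well bottom): (9,-6,10) with a≤c, −a<b≤a
well minimum |f| = |-9| = 9 (negative-definite)

9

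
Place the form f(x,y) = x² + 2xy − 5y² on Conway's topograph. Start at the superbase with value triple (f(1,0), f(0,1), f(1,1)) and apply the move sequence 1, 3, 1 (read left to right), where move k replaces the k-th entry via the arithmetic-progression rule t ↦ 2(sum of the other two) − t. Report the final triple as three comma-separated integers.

start (1,-5,-2) = (f(1,0),f(0,1),f(1,1))
replace slot 1: 2·((-5)+(-2)) − 1 = -15 → (-15,-5,-2)
replace slot 3: 2·((-15)+(-5)) − (-2) = -38 → (-15,-5,-38)
replace slot 1: 2·((-5)+(-38)) − (-15) = -71 → (-71,-5,-38)

-71,-5,-38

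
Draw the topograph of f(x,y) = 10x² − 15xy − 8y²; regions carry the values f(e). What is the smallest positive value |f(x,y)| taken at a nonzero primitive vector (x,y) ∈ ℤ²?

descent: ρ → (-8,15,10)  [lands on river]
river: ρ → (10,5,-13)
river: ρ → (-13,21,2)
river: ρ → (2,23,-2)
river: ρ → (-2,21,13)
river: ρ → (13,5,-10)
river: ρ → (-10,15,8)
river: ρ → (8,17,-8)
closes: descent 1, river 8
min |a| on river = 2

2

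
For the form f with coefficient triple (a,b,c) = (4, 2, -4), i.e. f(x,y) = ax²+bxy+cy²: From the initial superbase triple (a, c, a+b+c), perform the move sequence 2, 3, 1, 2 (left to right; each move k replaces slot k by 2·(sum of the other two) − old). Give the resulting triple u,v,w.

start (4,-4,2) = (f(1,0),f(0,1),f(1,1))
replace slot 2: 2·(4+2) − (-4) = 16 → (4,16,2)
replace slot 3: 2·(4+16) − 2 = 38 → (4,16,38)
replace slot 1: 2·(16+38) − 4 = 104 → (104,16,38)
replace slot 2: 2·(104+38) − 16 = 268 → (104,268,38)

104,268,38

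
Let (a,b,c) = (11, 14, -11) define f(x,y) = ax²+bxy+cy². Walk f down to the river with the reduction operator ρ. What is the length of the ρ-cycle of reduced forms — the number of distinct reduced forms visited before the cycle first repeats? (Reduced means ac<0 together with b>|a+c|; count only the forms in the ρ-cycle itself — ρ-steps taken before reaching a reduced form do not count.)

D = 680, ⌊√D⌋ = 26
river: ρ → (-11,8,14)
river: ρ → (14,20,-5)
river: ρ → (-5,20,14)
river: ρ → (14,8,-11)
river: ρ → (-11,14,11)
river: ρ → (11,8,-14)
river: ρ → (-14,20,5)
river: ρ → (5,20,-14)
river: ρ → (-14,8,11)
river: ρ → (11,14,-11)
ρ-cycle length = 10 (tail of 0 descent steps not counted)

10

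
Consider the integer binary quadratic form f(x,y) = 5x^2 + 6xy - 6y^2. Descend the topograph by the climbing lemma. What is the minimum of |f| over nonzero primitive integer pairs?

river: ρ → (-6,6,5)
river: ρ → (5,4,-7)
river: ρ → (-7,10,2)
river: ρ → (2,10,-7)
river: ρ → (-7,4,5)
river: ρ → (5,6,-6)
closes: descent 0, river 6
min |a| on river = 2

2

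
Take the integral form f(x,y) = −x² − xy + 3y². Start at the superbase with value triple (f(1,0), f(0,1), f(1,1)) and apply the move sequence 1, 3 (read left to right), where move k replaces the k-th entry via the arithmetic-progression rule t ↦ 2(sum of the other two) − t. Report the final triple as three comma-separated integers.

start (-1,3,1) = (f(1,0),f(0,1),f(1,1))
replace slot 1: 2·(3+1) − (-1) = 9 → (9,3,1)
replace slot 3: 2·(9+3) − 1 = 23 → (9,3,23)

9,3,23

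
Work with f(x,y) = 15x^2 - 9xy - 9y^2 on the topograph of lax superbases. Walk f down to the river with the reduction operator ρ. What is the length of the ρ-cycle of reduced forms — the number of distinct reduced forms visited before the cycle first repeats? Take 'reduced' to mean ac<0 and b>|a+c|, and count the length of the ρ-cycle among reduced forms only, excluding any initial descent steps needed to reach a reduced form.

D = 621, ⌊√D⌋ = 24
descent: ρ → (-9,9,15)  [lands on river]
river: ρ → (15,21,-3)
river: ρ → (-3,21,15)
river: ρ → (15,9,-9)
ρ-cycle length = 4 (tail of 1 descent step not counted)

4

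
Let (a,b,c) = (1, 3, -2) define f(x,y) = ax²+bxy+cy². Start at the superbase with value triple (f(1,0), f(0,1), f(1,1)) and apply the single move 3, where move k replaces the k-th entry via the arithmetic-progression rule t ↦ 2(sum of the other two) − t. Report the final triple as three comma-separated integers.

start (1,-2,2) = (f(1,0),f(0,1),f(1,1))
replace slot 3: 2·(1+(-2)) − 2 = -4 → (1,-2,-4)

1,-2,-4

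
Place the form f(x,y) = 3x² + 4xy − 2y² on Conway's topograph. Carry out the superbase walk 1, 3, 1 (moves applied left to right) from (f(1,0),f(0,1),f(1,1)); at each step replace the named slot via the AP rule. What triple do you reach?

start (3,-2,5) = (f(1,0),f(0,1),f(1,1))
replace slot 1: 2·((-2)+5) − 3 = 3 → (3,-2,5)
replace slot 3: 2·(3+(-2)) − 5 = -3 → (3,-2,-3)
replace slot 1: 2·((-2)+(-3)) − 3 = -13 → (-13,-2,-3)

-13,-2,-3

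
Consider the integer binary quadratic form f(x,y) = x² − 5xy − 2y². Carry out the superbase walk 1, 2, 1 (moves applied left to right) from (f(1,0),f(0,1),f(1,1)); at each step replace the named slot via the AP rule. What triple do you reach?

start (1,-2,-6) = (f(1,0),f(0,1),f(1,1))
replace slot 1: 2·((-2)+(-6)) − 1 = -17 → (-17,-2,-6)
replace slot 2: 2·((-17)+(-6)) − (-2) = -44 → (-17,-44,-6)
replace slot 1: 2·((-44)+(-6)) − (-17) = -83 → (-83,-44,-6)

-83,-44,-6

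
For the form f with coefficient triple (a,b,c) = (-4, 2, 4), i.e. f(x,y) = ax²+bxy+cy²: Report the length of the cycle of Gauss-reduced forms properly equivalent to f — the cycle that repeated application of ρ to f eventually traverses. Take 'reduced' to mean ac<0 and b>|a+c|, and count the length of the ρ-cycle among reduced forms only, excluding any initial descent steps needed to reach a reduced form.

D = 68, ⌊√D⌋ = 8
river: ρ → (4,6,-2)
river: ρ → (-2,6,4)
river: ρ → (4,2,-4)
river: ρ → (-4,6,2)
river: ρ → (2,6,-4)
river: ρ → (-4,2,4)
ρ-cycle length = 6 (tail of 0 descent steps not counted)

6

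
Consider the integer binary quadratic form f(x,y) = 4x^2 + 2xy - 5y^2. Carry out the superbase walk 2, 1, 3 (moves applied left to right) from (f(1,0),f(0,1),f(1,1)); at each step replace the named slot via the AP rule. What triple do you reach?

start (4,-5,1) = (f(1,0),f(0,1),f(1,1))
replace slot 2: 2·(4+1) − (-5) = 15 → (4,15,1)
replace slot 1: 2·(15+1) − 4 = 28 → (28,15,1)
replace slot 3: 2·(28+15) − 1 = 85 → (28,15,85)

28,15,85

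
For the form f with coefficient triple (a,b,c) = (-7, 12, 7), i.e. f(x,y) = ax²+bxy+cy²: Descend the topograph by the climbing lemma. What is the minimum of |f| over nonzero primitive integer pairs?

river: ρ → (7,16,-3)
river: ρ → (-3,14,12)
river: ρ → (12,10,-5)
river: ρ → (-5,10,12)
river: ρ → (12,14,-3)
river: ρ → (-3,16,7)
river: ρ → (7,12,-7)
river: ρ → (-7,16,3)
river: ρ → (3,14,-12)
river: ρ → (-12,10,5)
river: ρ → (5,10,-12)
river: ρ → (-12,14,3)
river: ρ → (3,16,-7)
river: ρ → (-7,12,7)
closes: descent 0, river 14
min |a| on river = 3

3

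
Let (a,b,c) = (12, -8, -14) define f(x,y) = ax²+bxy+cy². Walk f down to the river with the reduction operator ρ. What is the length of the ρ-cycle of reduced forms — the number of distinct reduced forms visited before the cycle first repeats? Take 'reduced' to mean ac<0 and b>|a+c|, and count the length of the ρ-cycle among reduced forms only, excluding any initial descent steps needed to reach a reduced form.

D = 736, ⌊√D⌋ = 27
descent: ρ → (-14,8,12)  [lands on river]
river: ρ → (12,16,-10)
river: ρ → (-10,24,4)
river: ρ → (4,24,-10)
river: ρ → (-10,16,12)
river: ρ → (12,8,-14)
river: ρ → (-14,20,6)
river: ρ → (6,16,-20)
river: ρ → (-20,24,2)
river: ρ → (2,24,-20)
river: ρ → (-20,16,6)
river: ρ → (6,20,-14)
ρ-cycle length = 12 (tail of 1 descent step not counted)

12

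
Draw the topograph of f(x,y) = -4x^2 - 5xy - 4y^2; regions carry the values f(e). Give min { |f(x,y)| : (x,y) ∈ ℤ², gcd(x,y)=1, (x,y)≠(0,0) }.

translate: b→-3 (≡5 mod 8), so (4,5,4)→(4,-3,3)
flip: (4,-3,3)→(3,3,4)
reduced (well bottom): (3,3,4) with a≤c, −a<b≤a
well minimum |f| = |-3| = 3 (negative-definite)

3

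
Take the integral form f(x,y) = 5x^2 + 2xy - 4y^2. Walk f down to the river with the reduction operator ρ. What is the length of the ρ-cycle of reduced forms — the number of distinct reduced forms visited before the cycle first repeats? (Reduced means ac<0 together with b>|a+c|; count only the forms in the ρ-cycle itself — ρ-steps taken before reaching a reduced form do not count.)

D = 84, ⌊√D⌋ = 9
river: ρ → (-4,6,3)
river: ρ → (3,6,-4)
river: ρ → (-4,2,5)
river: ρ → (5,8,-1)
river: ρ → (-1,8,5)
river: ρ → (5,2,-4)
ρ-cycle length = 6 (tail of 0 descent steps not counted)

6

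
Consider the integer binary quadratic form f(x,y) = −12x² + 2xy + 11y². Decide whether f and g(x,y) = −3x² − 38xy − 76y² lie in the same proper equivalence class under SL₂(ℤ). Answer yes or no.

D₁ = 532, D₂ = 532
river cycle of f (length 16): (11, 20, -3), (-3, 22, 4), (4, 18, -13), (-13, 8, 9), (9, 10, -12), (-12, 14, 7), (7, 14, -12), (-12, 10, 9), (9, 8, -13), (-13, 18, 4), … (6 more)
river cycle of g (length 16): (-3, 22, 4), (4, 18, -13), (-13, 8, 9), (9, 10, -12), (-12, 14, 7), (7, 14, -12), (-12, 10, 9), (9, 8, -13), (-13, 18, 4), (4, 22, -3), … (6 more)
cycles coincide ⇒ equivalent

yes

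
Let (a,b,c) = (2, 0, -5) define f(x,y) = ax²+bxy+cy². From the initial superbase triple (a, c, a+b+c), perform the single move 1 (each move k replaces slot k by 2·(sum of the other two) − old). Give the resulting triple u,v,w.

start (2,-5,-3) = (f(1,0),f(0,1),f(1,1))
replace slot 1: 2·((-5)+(-3)) − 2 = -18 → (-18,-5,-3)

-18,-5,-3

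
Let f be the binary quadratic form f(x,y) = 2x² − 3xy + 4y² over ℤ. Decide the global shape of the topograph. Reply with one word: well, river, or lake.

D = b²−4ac = (-3)² − 4·2·4 = -23
D < 0 ⇒ definite ⇒ every region one sign ⇒ single well

well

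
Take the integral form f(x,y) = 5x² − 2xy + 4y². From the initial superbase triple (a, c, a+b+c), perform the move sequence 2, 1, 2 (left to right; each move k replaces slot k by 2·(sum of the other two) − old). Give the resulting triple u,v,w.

start (5,4,7) = (f(1,0),f(0,1),f(1,1))
replace slot 2: 2·(5+7) − 4 = 20 → (5,20,7)
replace slot 1: 2·(20+7) − 5 = 49 → (49,20,7)
replace slot 2: 2·(49+7) − 20 = 92 → (49,92,7)

49,92,7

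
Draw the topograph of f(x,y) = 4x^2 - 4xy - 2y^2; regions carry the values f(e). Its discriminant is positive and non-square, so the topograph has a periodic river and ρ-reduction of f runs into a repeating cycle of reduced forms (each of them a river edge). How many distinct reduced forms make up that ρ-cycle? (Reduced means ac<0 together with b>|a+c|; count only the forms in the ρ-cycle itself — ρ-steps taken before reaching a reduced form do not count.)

D = 48, ⌊√D⌋ = 6
descent: ρ → (-2,4,4)  [lands on river]
river: ρ → (4,4,-2)
ρ-cycle length = 2 (tail of 1 descent step not counted)

2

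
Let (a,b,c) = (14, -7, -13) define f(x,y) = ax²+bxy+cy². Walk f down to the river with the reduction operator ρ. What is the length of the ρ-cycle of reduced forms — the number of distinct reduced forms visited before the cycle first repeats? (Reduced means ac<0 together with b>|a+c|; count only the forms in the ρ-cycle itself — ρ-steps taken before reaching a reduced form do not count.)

D = 777, ⌊√D⌋ = 27
descent: ρ → (-13,7,14)  [lands on river]
river: ρ → (14,21,-6)
river: ρ → (-6,27,2)
river: ρ → (2,25,-19)
river: ρ → (-19,13,8)
river: ρ → (8,19,-13)
ρ-cycle length = 6 (tail of 1 descent step not counted)

6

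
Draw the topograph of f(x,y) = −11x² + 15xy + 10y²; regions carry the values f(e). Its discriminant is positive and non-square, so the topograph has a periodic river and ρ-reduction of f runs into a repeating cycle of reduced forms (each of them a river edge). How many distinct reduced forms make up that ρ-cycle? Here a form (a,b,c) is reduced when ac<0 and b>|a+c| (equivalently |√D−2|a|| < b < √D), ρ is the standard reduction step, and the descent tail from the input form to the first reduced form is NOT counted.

D = 665, ⌊√D⌋ = 25
river: ρ → (10,25,-1)
river: ρ → (-1,25,10)
river: ρ → (10,15,-11)
river: ρ → (-11,7,14)
river: ρ → (14,21,-4)
river: ρ → (-4,19,19)
river: ρ → (19,19,-4)
river: ρ → (-4,21,14)
river: ρ → (14,7,-11)
river: ρ → (-11,15,10)
ρ-cycle length = 10 (tail of 0 descent steps not counted)

10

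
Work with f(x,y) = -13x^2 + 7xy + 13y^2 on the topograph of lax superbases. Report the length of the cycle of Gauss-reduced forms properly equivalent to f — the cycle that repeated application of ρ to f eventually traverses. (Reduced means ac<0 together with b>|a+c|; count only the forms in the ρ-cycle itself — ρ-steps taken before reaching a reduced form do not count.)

D = 725, ⌊√D⌋ = 26
river: ρ → (13,19,-7)
river: ρ → (-7,23,7)
river: ρ → (7,19,-13)
river: ρ → (-13,7,13)
ρ-cycle length = 4 (tail of 0 descent steps not counted)

4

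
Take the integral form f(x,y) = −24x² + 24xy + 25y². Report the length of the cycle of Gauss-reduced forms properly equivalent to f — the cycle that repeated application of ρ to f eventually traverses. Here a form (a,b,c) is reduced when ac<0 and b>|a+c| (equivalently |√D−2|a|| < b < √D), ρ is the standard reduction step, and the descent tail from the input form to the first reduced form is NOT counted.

D = 2976, ⌊√D⌋ = 54
river: ρ → (25,26,-23)
river: ρ → (-23,20,28)
river: ρ → (28,36,-15)
river: ρ → (-15,54,1)
river: ρ → (1,54,-15)
river: ρ → (-15,36,28)
river: ρ → (28,20,-23)
river: ρ → (-23,26,25)
river: ρ → (25,24,-24)
river: ρ → (-24,24,25)
ρ-cycle length = 10 (tail of 0 descent steps not counted)

10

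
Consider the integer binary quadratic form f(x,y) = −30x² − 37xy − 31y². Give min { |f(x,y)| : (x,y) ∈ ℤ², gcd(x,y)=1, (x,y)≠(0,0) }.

translate: b→-23 (≡37 mod 60), so (30,37,31)→(30,-23,24)
flip: (30,-23,24)→(24,23,30)
reduced (well bottom): (24,23,30) with a≤c, −a<b≤a
well minimum |f| = |-24| = 24 (negative-definite)

24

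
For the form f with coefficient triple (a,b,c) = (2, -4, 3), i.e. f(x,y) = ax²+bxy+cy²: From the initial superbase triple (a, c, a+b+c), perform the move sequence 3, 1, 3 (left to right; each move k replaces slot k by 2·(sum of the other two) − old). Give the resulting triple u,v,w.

start (2,3,1) = (f(1,0),f(0,1),f(1,1))
replace slot 3: 2·(2+3) − 1 = 9 → (2,3,9)
replace slot 1: 2·(3+9) − 2 = 22 → (22,3,9)
replace slot 3: 2·(22+3) − 9 = 41 → (22,3,41)

22,3,41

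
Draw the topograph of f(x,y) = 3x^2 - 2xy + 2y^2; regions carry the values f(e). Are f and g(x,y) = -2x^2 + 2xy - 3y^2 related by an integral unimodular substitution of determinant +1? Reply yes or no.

D₁ = -20, D₂ = -20
f: flip: (3,-2,2)→(2,2,3)
f: reduced (well bottom): (2,2,3) with a≤c, −a<b≤a
g is negative-definite; reduce −g:
−g: translate: b→2 (≡-2 mod 4), so (2,-2,3)→(2,2,3)
−g: reduced (well bottom): (2,2,3) with a≤c, −a<b≤a
flip sign back: reduced form of g is (-2,-2,-3)
reduced forms (2, 2, 3) vs (-2, -2, -3) ⇒ inequivalent

no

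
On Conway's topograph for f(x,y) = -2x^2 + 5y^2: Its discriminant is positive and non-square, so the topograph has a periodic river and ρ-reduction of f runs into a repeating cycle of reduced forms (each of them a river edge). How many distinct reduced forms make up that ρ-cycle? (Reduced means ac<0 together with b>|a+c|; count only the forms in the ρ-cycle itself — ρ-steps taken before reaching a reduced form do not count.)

D = 40, ⌊√D⌋ = 6
descent: ρ → (5,0,-2)
descent: ρ → (-2,4,3)  [lands on river]
river: ρ → (3,2,-3)
river: ρ → (-3,4,2)
river: ρ → (2,4,-3)
river: ρ → (-3,2,3)
river: ρ → (3,4,-2)
ρ-cycle length = 6 (tail of 2 descent steps not counted)

6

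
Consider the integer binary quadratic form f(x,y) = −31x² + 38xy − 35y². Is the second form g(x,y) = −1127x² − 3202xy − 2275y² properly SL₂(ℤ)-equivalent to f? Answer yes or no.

D₁ = -2896, D₂ = -2896
f is negative-definite; reduce −f:
−f: translate: b→24 (≡-38 mod 62), so (31,-38,35)→(31,24,28)
−f: flip: (31,24,28)→(28,-24,31)
−f: reduced (well bottom): (28,-24,31) with a≤c, −a<b≤a
flip sign back: reduced form of f is (-28,24,-31)
g is negative-definite; reduce −g:
−g: translate: b→948 (≡3202 mod 2254), so (1127,3202,2275)→(1127,948,200)
−g: flip: (1127,948,200)→(200,-948,1127)
−g: translate: b→-148 (≡-948 mod 400), so (200,-948,1127)→(200,-148,31)
−g: flip: (200,-148,31)→(31,148,200)
−g: translate: b→24 (≡148 mod 62), so (31,148,200)→(31,24,28)
−g: flip: (31,24,28)→(28,-24,31)
−g: reduced (well bottom): (28,-24,31) with a≤c, −a<b≤a
flip sign back: reduced form of g is (-28,24,-31)
reduced forms (-28, 24, -31) vs (-28, 24, -31) ⇒ equivalent

yes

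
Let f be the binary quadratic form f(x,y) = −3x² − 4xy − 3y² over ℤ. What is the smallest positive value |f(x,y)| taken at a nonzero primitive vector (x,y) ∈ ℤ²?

translate: b→-2 (≡4 mod 6), so (3,4,3)→(3,-2,2)
flip: (3,-2,2)→(2,2,3)
reduced (well bottom): (2,2,3) with a≤c, −a<b≤a
well minimum |f| = |-2| = 2 (negative-definite)

2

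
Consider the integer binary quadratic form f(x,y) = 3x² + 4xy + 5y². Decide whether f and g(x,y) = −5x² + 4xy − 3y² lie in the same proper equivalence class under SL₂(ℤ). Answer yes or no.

D₁ = -44, D₂ = -44
f: translate: b→-2 (≡4 mod 6), so (3,4,5)→(3,-2,4)
f: reduced (well bottom): (3,-2,4) with a≤c, −a<b≤a
g is negative-definite; reduce −g:
−g: flip: (5,-4,3)→(3,4,5)
−g: translate: b→-2 (≡4 mod 6), so (3,4,5)→(3,-2,4)
−g: reduced (well bottom): (3,-2,4) with a≤c, −a<b≤a
flip sign back: reduced form of g is (-3,2,-4)
reduced forms (3, -2, 4) vs (-3, 2, -4) ⇒ inequivalent

no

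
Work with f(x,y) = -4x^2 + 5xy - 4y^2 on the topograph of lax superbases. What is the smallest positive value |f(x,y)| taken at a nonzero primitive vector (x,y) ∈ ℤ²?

translate: b→3 (≡-5 mod 8), so (4,-5,4)→(4,3,3)
flip: (4,3,3)→(3,-3,4)
translate: b→3 (≡-3 mod 6), so (3,-3,4)→(3,3,4)
reduced (well bottom): (3,3,4) with a≤c, −a<b≤a
well minimum |f| = |-3| = 3 (negative-definite)

3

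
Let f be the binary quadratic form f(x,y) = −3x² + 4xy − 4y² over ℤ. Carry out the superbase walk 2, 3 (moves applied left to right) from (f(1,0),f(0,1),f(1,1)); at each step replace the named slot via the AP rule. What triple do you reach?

start (-3,-4,-3) = (f(1,0),f(0,1),f(1,1))
replace slot 2: 2·((-3)+(-3)) − (-4) = -8 → (-3,-8,-3)
replace slot 3: 2·((-3)+(-8)) − (-3) = -19 → (-3,-8,-19)

-3,-8,-19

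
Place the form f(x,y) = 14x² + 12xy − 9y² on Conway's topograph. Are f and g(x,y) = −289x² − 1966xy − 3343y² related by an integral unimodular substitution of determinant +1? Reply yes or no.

D₁ = 648, D₂ = 648
river cycle of f (length 10): (-9, 24, 2), (2, 24, -9), (-9, 12, 14), (14, 16, -7), (-7, 12, 18), (18, 24, -1), (-1, 24, 18), (18, 12, -7), (-7, 16, 14), (14, 12, -9)
river cycle of g (length 10): (-7, 16, 14), (14, 12, -9), (-9, 24, 2), (2, 24, -9), (-9, 12, 14), (14, 16, -7), (-7, 12, 18), (18, 24, -1), (-1, 24, 18), (18, 12, -7)
cycles coincide ⇒ equivalent

yes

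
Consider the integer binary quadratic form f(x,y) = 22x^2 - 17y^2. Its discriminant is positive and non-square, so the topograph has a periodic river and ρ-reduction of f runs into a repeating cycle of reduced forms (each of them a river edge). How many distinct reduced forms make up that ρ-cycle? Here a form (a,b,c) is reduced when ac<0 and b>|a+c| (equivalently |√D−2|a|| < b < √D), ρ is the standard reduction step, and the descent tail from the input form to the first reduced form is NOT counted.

D = 1496, ⌊√D⌋ = 38
descent: ρ → (-17,34,5)  [lands on river]
river: ρ → (5,36,-10)
river: ρ → (-10,24,23)
river: ρ → (23,22,-11)
river: ρ → (-11,22,23)
river: ρ → (23,24,-10)
river: ρ → (-10,36,5)
river: ρ → (5,34,-17)
ρ-cycle length = 8 (tail of 1 descent step not counted)

8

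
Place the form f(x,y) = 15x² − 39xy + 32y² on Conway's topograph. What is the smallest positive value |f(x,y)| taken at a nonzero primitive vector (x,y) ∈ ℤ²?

translate: b→-9 (≡-39 mod 30), so (15,-39,32)→(15,-9,8)
flip: (15,-9,8)→(8,9,15)
translate: b→-7 (≡9 mod 16), so (8,9,15)→(8,-7,14)
reduced (well bottom): (8,-7,14) with a≤c, −a<b≤a
well minimum = a = 8

8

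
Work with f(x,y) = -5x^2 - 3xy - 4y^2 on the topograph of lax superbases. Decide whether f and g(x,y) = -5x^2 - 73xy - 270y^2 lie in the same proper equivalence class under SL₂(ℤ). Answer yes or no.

D₁ = -71, D₂ = -71
f is negative-definite; reduce −f:
−f: flip: (5,3,4)→(4,-3,5)
−f: reduced (well bottom): (4,-3,5) with a≤c, −a<b≤a
flip sign back: reduced form of f is (-4,3,-5)
g is negative-definite; reduce −g:
−g: translate: b→3 (≡73 mod 10), so (5,73,270)→(5,3,4)
−g: flip: (5,3,4)→(4,-3,5)
−g: reduced (well bottom): (4,-3,5) with a≤c, −a<b≤a
flip sign back: reduced form of g is (-4,3,-5)
reduced forms (-4, 3, -5) vs (-4, 3, -5) ⇒ equivalent

yes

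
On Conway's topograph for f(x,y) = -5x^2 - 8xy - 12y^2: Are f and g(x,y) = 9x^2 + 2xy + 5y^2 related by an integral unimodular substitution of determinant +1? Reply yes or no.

D₁ = -176, D₂ = -176
f is negative-definite; reduce −f:
−f: translate: b→-2 (≡8 mod 10), so (5,8,12)→(5,-2,9)
−f: reduced (well bottom): (5,-2,9) with a≤c, −a<b≤a
flip sign back: reduced form of f is (-5,2,-9)
g: flip: (9,2,5)→(5,-2,9)
g: reduced (well bottom): (5,-2,9) with a≤c, −a<b≤a
reduced forms (-5, 2, -9) vs (5, -2, 9) ⇒ inequivalent

no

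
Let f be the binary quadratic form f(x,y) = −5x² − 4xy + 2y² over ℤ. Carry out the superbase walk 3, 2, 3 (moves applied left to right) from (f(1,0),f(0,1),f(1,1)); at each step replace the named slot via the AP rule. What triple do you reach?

start (-5,2,-7) = (f(1,0),f(0,1),f(1,1))
replace slot 3: 2·((-5)+2) − (-7) = 1 → (-5,2,1)
replace slot 2: 2·((-5)+1) − 2 = -10 → (-5,-10,1)
replace slot 3: 2·((-5)+(-10)) − 1 = -31 → (-5,-10,-31)

-5,-10,-31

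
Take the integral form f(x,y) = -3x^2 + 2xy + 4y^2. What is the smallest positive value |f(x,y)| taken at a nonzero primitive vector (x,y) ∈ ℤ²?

river: ρ → (4,6,-1)
river: ρ → (-1,6,4)
river: ρ → (4,2,-3)
river: ρ → (-3,4,3)
river: ρ → (3,2,-4)
river: ρ → (-4,6,1)
river: ρ → (1,6,-4)
river: ρ → (-4,2,3)
river: ρ → (3,4,-3)
river: ρ → (-3,2,4)
closes: descent 0, river 10
min |a| on river = 1

1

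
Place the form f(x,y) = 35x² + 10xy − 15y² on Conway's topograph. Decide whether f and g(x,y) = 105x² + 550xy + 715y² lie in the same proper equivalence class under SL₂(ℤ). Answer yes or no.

D₁ = 2200, D₂ = 2200
river cycle of f (length 6): (-15, 20, 30), (30, 40, -5), (-5, 40, 30), (30, 20, -15), (-15, 40, 10), (10, 40, -15)
river cycle of g (length 6): (10, 40, -15), (-15, 20, 30), (30, 40, -5), (-5, 40, 30), (30, 20, -15), (-15, 40, 10)
cycles coincide ⇒ equivalent

yes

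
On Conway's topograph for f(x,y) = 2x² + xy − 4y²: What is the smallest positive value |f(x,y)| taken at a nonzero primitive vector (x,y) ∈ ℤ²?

descent: ρ → (-4,-1,2)
descent: ρ → (2,5,-1)  [lands on river]
river: ρ → (-1,5,2)
river: ρ → (2,3,-3)
river: ρ → (-3,3,2)
closes: descent 2, river 4
min |a| on river = 1

1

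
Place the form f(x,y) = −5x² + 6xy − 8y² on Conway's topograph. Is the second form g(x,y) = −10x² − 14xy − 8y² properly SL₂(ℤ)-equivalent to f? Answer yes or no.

D₁ = -124, D₂ = -124
f is negative-definite; reduce −f:
−f: translate: b→4 (≡-6 mod 10), so (5,-6,8)→(5,4,7)
−f: reduced (well bottom): (5,4,7) with a≤c, −a<b≤a
flip sign back: reduced form of f is (-5,-4,-7)
g is negative-definite; reduce −g:
−g: translate: b→-6 (≡14 mod 20), so (10,14,8)→(10,-6,4)
−g: flip: (10,-6,4)→(4,6,10)
−g: translate: b→-2 (≡6 mod 8), so (4,6,10)→(4,-2,8)
−g: reduced (well bottom): (4,-2,8) with a≤c, −a<b≤a
flip sign back: reduced form of g is (-4,2,-8)
reduced forms (-5, -4, -7) vs (-4, 2, -8) ⇒ inequivalent

no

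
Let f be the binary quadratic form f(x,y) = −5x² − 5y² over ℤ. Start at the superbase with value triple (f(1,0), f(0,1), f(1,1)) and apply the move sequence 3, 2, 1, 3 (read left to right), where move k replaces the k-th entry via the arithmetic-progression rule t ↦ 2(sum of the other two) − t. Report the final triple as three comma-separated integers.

start (-5,-5,-10) = (f(1,0),f(0,1),f(1,1))
replace slot 3: 2·((-5)+(-5)) − (-10) = -10 → (-5,-5,-10)
replace slot 2: 2·((-5)+(-10)) − (-5) = -25 → (-5,-25,-10)
replace slot 1: 2·((-25)+(-10)) − (-5) = -65 → (-65,-25,-10)
replace slot 3: 2·((-65)+(-25)) − (-10) = -170 → (-65,-25,-170)

-65,-25,-170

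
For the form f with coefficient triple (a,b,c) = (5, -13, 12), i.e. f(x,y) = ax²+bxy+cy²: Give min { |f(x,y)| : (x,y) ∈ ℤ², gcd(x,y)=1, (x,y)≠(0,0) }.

translate: b→-3 (≡-13 mod 10), so (5,-13,12)→(5,-3,4)
flip: (5,-3,4)→(4,3,5)
reduced (well bottom): (4,3,5) with a≤c, −a<b≤a
well minimum = a = 4

4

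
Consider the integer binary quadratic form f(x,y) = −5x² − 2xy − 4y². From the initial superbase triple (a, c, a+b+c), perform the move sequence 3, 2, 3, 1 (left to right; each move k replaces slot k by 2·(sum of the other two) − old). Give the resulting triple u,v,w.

start (-5,-4,-11) = (f(1,0),f(0,1),f(1,1))
replace slot 3: 2·((-5)+(-4)) − (-11) = -7 → (-5,-4,-7)
replace slot 2: 2·((-5)+(-7)) − (-4) = -20 → (-5,-20,-7)
replace slot 3: 2·((-5)+(-20)) − (-7) = -43 → (-5,-20,-43)
replace slot 1: 2·((-20)+(-43)) − (-5) = -121 → (-121,-20,-43)

-121,-20,-43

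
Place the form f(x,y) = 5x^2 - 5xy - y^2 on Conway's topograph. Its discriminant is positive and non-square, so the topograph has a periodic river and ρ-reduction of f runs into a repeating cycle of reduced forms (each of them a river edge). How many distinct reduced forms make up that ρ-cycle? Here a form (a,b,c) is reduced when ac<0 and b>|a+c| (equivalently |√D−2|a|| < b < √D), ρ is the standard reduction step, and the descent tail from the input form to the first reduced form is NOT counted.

D = 45, ⌊√D⌋ = 6
descent: ρ → (-1,5,5)  [lands on river]
river: ρ → (5,5,-1)
ρ-cycle length = 2 (tail of 1 descent step not counted)

2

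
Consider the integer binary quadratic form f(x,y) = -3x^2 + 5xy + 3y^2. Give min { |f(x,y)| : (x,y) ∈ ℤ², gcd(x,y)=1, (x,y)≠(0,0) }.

river: ρ → (3,7,-1)
river: ρ → (-1,7,3)
river: ρ → (3,5,-3)
river: ρ → (-3,7,1)
river: ρ → (1,7,-3)
river: ρ → (-3,5,3)
closes: descent 0, river 6
min |a| on river = 1

1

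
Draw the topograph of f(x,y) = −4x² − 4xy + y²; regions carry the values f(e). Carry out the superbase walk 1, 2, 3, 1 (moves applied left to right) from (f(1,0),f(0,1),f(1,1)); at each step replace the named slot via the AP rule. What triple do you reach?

start (-4,1,-7) = (f(1,0),f(0,1),f(1,1))
replace slot 1: 2·(1+(-7)) − (-4) = -8 → (-8,1,-7)
replace slot 2: 2·((-8)+(-7)) − 1 = -31 → (-8,-31,-7)
replace slot 3: 2·((-8)+(-31)) − (-7) = -71 → (-8,-31,-71)
replace slot 1: 2·((-31)+(-71)) − (-8) = -196 → (-196,-31,-71)

-196,-31,-71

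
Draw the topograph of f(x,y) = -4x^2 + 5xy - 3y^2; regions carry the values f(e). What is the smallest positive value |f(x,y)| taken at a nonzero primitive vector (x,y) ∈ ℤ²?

translate: b→3 (≡-5 mod 8), so (4,-5,3)→(4,3,2)
flip: (4,3,2)→(2,-3,4)
translate: b→1 (≡-3 mod 4), so (2,-3,4)→(2,1,3)
reduced (well bottom): (2,1,3) with a≤c, −a<b≤a
well minimum |f| = |-2| = 2 (negative-definite)

2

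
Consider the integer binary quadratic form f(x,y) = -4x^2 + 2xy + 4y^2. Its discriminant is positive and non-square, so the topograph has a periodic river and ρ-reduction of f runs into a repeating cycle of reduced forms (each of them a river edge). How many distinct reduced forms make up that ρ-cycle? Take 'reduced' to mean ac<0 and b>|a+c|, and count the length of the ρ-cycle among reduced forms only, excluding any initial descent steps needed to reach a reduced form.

D = 68, ⌊√D⌋ = 8
river: ρ → (4,6,-2)
river: ρ → (-2,6,4)
river: ρ → (4,2,-4)
river: ρ → (-4,6,2)
river: ρ → (2,6,-4)
river: ρ → (-4,2,4)
ρ-cycle length = 6 (tail of 0 descent steps not counted)

6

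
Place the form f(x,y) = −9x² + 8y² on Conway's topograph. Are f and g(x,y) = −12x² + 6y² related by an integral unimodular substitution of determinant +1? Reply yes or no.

D₁ = 288, D₂ = 288
river cycle of f (length 2): (8, 16, -1), (-1, 16, 8)
river cycle of g (length 2): (6, 12, -6), (-6, 12, 6)
cycles differ ⇒ inequivalent

no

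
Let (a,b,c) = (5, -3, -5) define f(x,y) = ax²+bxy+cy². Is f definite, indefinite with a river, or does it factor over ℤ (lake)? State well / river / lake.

D = b²−4ac = (-3)² − 4·5·(-5) = 109
D > 0 non-square ⇒ indefinite ⇒ periodic river

river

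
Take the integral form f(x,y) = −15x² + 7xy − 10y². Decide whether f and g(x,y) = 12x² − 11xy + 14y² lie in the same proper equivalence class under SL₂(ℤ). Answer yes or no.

D₁ = -551, D₂ = -551
f is negative-definite; reduce −f:
−f: flip: (15,-7,10)→(10,7,15)
−f: reduced (well bottom): (10,7,15) with a≤c, −a<b≤a
flip sign back: reduced form of f is (-10,-7,-15)
g: reduced (well bottom): (12,-11,14) with a≤c, −a<b≤a
reduced forms (-10, -7, -15) vs (12, -11, 14) ⇒ inequivalent

no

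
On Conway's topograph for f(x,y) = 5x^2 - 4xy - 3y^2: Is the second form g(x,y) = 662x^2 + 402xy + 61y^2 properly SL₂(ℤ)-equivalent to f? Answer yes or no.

D₁ = 76, D₂ = 76
river cycle of f (length 6): (-3, 4, 5), (5, 6, -2), (-2, 6, 5), (5, 4, -3), (-3, 8, 1), (1, 8, -3)
river cycle of g (length 6): (5, 6, -2), (-2, 6, 5), (5, 4, -3), (-3, 8, 1), (1, 8, -3), (-3, 4, 5)
cycles coincide ⇒ equivalent

yes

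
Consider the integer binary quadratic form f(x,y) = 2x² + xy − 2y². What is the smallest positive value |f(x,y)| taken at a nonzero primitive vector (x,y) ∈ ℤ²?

river: ρ → (-2,3,1)
river: ρ → (1,3,-2)
river: ρ → (-2,1,2)
river: ρ → (2,3,-1)
river: ρ → (-1,3,2)
river: ρ → (2,1,-2)
closes: descent 0, river 6
min |a| on river = 1

1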